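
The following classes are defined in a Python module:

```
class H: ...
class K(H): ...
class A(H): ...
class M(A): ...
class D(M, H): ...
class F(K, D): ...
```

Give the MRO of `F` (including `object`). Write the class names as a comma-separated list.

F, K, D, M, A, H, object

L[F] = F + merge(L[K], L[D], [K D])
  take K:  [K H object] + [D M A H object] + [K D]
  take D:  [H object] + [D M A H object] + [D]
  take M:  [H object] + [M A H object]
  take A:  [H object] + [A H object]
  take H:  [H object] + [H object]
  take object:  [object] + [object]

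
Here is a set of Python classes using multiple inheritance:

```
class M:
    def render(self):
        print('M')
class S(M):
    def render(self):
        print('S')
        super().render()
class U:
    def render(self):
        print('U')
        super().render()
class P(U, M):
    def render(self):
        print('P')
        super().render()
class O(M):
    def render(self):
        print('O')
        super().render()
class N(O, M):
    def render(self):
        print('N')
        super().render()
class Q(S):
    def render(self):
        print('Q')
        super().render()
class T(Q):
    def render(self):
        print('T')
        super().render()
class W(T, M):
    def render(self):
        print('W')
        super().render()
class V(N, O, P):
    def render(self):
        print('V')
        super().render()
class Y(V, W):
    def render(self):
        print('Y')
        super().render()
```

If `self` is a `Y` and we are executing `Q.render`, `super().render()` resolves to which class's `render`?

L[Y] = Y + merge(L[V], L[W], [V W])
  take V:  [V N O P U M object] + [W T Q S M object] + [V W]
  take N:  [N O P U M object] + [W T Q S M object] + [W]
  take O:  [O P U M object] + [W T Q S M object] + [W]
  take P:  [P U M object] + [W T Q S M object] + [W]
  take U:  [U M object] + [W T Q S M object] + [W]
  take W:  [M object] + [W T Q S M object] + [W]
  take T:  [M object] + [T Q S M object]
  take Q:  [M object] + [Q S M object]
  take S:  [M object] + [S M object]
  take M:  [M object] + [M object]
  take object:  [object] + [object]
MRO: Y V N O P U W T Q S M object
super() in Q.render on a Y instance goes to the class after Q in Y's MRO: S.

S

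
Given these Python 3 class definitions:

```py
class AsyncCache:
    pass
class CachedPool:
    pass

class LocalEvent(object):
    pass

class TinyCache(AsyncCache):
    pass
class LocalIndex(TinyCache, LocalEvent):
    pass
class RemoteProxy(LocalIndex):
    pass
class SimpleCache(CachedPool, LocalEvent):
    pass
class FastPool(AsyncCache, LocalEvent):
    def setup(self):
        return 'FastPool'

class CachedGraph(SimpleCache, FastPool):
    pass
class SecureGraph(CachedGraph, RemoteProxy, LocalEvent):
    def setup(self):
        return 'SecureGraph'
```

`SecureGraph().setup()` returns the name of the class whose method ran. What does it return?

SecureGraph

L[SecureGraph] = SecureGraph + merge(L[CachedGraph], L[RemoteProxy], L[LocalEvent], [CachedGraph RemoteProxy LocalEvent])
  take CachedGraph:  [CachedGraph SimpleCache CachedPool FastPool AsyncCache LocalEvent object] + [RemoteProxy LocalIndex TinyCache AsyncCache LocalEvent object] + [LocalEvent object] + [CachedGraph RemoteProxy LocalEvent]
  take SimpleCache:  [SimpleCache CachedPool FastPool AsyncCache LocalEvent object] + [RemoteProxy LocalIndex TinyCache AsyncCache LocalEvent object] + [LocalEvent object] + [RemoteProxy LocalEvent]
  take CachedPool:  [CachedPool FastPool AsyncCache LocalEvent object] + [RemoteProxy LocalIndex TinyCache AsyncCache LocalEvent object] + [LocalEvent object] + [RemoteProxy LocalEvent]
  take FastPool:  [FastPool AsyncCache LocalEvent object] + [RemoteProxy LocalIndex TinyCache AsyncCache LocalEvent object] + [LocalEvent object] + [RemoteProxy LocalEvent]
  take RemoteProxy:  [AsyncCache LocalEvent object] + [RemoteProxy LocalIndex TinyCache AsyncCache LocalEvent object] + [LocalEvent object] + [RemoteProxy LocalEvent]
  take LocalIndex:  [AsyncCache LocalEvent object] + [LocalIndex TinyCache AsyncCache LocalEvent object] + [LocalEvent object] + [LocalEvent]
  take TinyCache:  [AsyncCache LocalEvent object] + [TinyCache AsyncCache LocalEvent object] + [LocalEvent object] + [LocalEvent]
  take AsyncCache:  [AsyncCache LocalEvent object] + [AsyncCache LocalEvent object] + [LocalEvent object] + [LocalEvent]
  take LocalEvent:  [LocalEvent object] + [LocalEvent object] + [LocalEvent object] + [LocalEvent]
  take object:  [object] + [object] + [object]
MRO: SecureGraph CachedGraph SimpleCache CachedPool FastPool RemoteProxy LocalIndex TinyCache AsyncCache LocalEvent object
setup is defined in: FastPool, SecureGraph. First along the MRO is SecureGraph.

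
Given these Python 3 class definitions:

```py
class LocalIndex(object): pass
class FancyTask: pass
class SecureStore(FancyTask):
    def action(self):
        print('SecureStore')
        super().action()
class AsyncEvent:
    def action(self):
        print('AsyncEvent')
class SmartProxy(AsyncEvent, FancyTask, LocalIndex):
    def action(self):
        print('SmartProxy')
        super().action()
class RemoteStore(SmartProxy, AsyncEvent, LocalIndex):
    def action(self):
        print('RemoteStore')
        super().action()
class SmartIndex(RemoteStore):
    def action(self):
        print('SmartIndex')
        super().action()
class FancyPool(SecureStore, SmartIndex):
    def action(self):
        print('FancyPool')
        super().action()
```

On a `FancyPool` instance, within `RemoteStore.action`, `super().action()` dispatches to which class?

SmartProxy

L[FancyPool] = FancyPool + merge(L[SecureStore], L[SmartIndex], [SecureStore SmartIndex])
  take SecureStore:  [SecureStore FancyTask object] + [SmartIndex RemoteStore SmartProxy AsyncEvent FancyTask LocalIndex object] + [SecureStore SmartIndex]
  take SmartIndex:  [FancyTask object] + [SmartIndex RemoteStore SmartProxy AsyncEvent FancyTask LocalIndex object] + [SmartIndex]
  take RemoteStore:  [FancyTask object] + [RemoteStore SmartProxy AsyncEvent FancyTask LocalIndex object]
  take SmartProxy:  [FancyTask object] + [SmartProxy AsyncEvent FancyTask LocalIndex object]
  take AsyncEvent:  [FancyTask object] + [AsyncEvent FancyTask LocalIndex object]
  take FancyTask:  [FancyTask object] + [FancyTask LocalIndex object]
  take LocalIndex:  [object] + [LocalIndex object]
  take object:  [object] + [object]
MRO: FancyPool SecureStore SmartIndex RemoteStore SmartProxy AsyncEvent FancyTask LocalIndex object
super() in RemoteStore.action on a FancyPool instance goes to the class after RemoteStore in FancyPool's MRO: SmartProxy.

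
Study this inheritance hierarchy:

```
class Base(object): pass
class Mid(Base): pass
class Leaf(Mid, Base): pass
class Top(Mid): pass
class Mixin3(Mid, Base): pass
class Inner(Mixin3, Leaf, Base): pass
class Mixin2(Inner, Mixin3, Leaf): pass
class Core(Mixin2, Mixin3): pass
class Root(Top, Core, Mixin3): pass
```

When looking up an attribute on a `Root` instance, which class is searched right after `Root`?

Top

L[Root] = Root + merge(L[Top], L[Core], L[Mixin3], [Top Core Mixin3])
  take Top:  [Top Mid Base object] + [Core Mixin2 Inner Mixin3 Leaf Mid Base object] + [Mixin3 Mid Base object] + [Top Core Mixin3]
  take Core:  [Mid Base object] + [Core Mixin2 Inner Mixin3 Leaf Mid Base object] + [Mixin3 Mid Base object] + [Core Mixin3]
  take Mixin2:  [Mid Base object] + [Mixin2 Inner Mixin3 Leaf Mid Base object] + [Mixin3 Mid Base object] + [Mixin3]
  take Inner:  [Mid Base object] + [Inner Mixin3 Leaf Mid Base object] + [Mixin3 Mid Base object] + [Mixin3]
  take Mixin3:  [Mid Base object] + [Mixin3 Leaf Mid Base object] + [Mixin3 Mid Base object] + [Mixin3]
  take Leaf:  [Mid Base object] + [Leaf Mid Base object] + [Mid Base object]
  take Mid:  [Mid Base object] + [Mid Base object] + [Mid Base object]
  take Base:  [Base object] + [Base object] + [Base object]
  take object:  [object] + [object] + [object]
MRO: Root Top Core Mixin2 Inner Mixin3 Leaf Mid Base object
Root is at position 0; next is Top.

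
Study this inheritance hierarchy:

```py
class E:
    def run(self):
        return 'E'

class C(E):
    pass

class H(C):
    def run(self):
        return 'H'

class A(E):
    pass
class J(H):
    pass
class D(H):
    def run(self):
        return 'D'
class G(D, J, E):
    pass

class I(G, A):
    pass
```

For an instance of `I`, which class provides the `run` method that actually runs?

D

L[I] = I + merge(L[G], L[A], [G A])
  take G:  [G D J H C E object] + [A E object] + [G A]
  take D:  [D J H C E object] + [A E object] + [A]
  take J:  [J H C E object] + [A E object] + [A]
  take H:  [H C E object] + [A E object] + [A]
  take C:  [C E object] + [A E object] + [A]
  take A:  [E object] + [A E object] + [A]
  take E:  [E object] + [E object]
  take object:  [object] + [object]
MRO: I G D J H C A E object
run is defined in: D, E, H. First along the MRO is D.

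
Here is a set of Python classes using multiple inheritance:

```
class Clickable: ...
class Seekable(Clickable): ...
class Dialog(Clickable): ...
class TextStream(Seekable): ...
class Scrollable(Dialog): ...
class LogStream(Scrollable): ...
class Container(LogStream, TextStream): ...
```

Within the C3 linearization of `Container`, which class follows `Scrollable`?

L[Container] = Container + merge(L[LogStream], L[TextStream], [LogStream TextStream])
  take LogStream:  [LogStream Scrollable Dialog Clickable object] + [TextStream Seekable Clickable object] + [LogStream TextStream]
  take Scrollable:  [Scrollable Dialog Clickable object] + [TextStream Seekable Clickable object] + [TextStream]
  take Dialog:  [Dialog Clickable object] + [TextStream Seekable Clickable object] + [TextStream]
  take TextStream:  [Clickable object] + [TextStream Seekable Clickable object] + [TextStream]
  take Seekable:  [Clickable object] + [Seekable Clickable object]
  take Clickable:  [Clickable object] + [Clickable object]
  take object:  [object] + [object]
MRO: Container LogStream Scrollable Dialog TextStream Seekable Clickable object
Scrollable is at position 2; next is Dialog.

Dialog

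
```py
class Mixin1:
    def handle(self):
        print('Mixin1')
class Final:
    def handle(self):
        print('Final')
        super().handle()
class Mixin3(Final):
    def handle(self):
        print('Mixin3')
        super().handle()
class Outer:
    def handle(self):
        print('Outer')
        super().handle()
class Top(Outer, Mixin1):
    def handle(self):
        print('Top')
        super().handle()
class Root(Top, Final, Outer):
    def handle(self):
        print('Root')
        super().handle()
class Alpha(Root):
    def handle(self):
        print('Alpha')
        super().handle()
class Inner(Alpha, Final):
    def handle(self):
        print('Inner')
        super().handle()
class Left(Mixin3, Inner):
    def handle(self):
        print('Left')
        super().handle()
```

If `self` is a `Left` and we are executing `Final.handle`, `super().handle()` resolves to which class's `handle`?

L[Left] = Left + merge(L[Mixin3], L[Inner], [Mixin3 Inner])
  take Mixin3:  [Mixin3 Final object] + [Inner Alpha Root Top Final Outer Mixin1 object] + [Mixin3 Inner]
  take Inner:  [Final object] + [Inner Alpha Root Top Final Outer Mixin1 object] + [Inner]
  take Alpha:  [Final object] + [Alpha Root Top Final Outer Mixin1 object]
  take Root:  [Final object] + [Root Top Final Outer Mixin1 object]
  take Top:  [Final object] + [Top Final Outer Mixin1 object]
  take Final:  [Final object] + [Final Outer Mixin1 object]
  take Outer:  [object] + [Outer Mixin1 object]
  take Mixin1:  [object] + [Mixin1 object]
  take object:  [object] + [object]
MRO: Left Mixin3 Inner Alpha Root Top Final Outer Mixin1 object
super() in Final.handle on a Left instance goes to the class after Final in Left's MRO: Outer.

Outer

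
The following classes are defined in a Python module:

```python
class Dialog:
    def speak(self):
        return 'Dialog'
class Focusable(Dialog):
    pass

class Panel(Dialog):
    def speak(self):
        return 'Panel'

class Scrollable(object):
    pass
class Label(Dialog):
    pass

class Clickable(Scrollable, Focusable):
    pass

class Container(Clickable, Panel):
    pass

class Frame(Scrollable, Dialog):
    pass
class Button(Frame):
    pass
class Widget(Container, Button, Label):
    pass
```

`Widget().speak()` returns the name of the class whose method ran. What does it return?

L[Widget] = Widget + merge(L[Container], L[Button], L[Label], [Container Button Label])
  take Container:  [Container Clickable Scrollable Focusable Panel Dialog object] + [Button Frame Scrollable Dialog object] + [Label Dialog object] + [Container Button Label]
  take Clickable:  [Clickable Scrollable Focusable Panel Dialog object] + [Button Frame Scrollable Dialog object] + [Label Dialog object] + [Button Label]
  take Button:  [Scrollable Focusable Panel Dialog object] + [Button Frame Scrollable Dialog object] + [Label Dialog object] + [Button Label]
  take Frame:  [Scrollable Focusable Panel Dialog object] + [Frame Scrollable Dialog object] + [Label Dialog object] + [Label]
  take Scrollable:  [Scrollable Focusable Panel Dialog object] + [Scrollable Dialog object] + [Label Dialog object] + [Label]
  take Focusable:  [Focusable Panel Dialog object] + [Dialog object] + [Label Dialog object] + [Label]
  take Panel:  [Panel Dialog object] + [Dialog object] + [Label Dialog object] + [Label]
  take Label:  [Dialog object] + [Dialog object] + [Label Dialog object] + [Label]
  take Dialog:  [Dialog object] + [Dialog object] + [Dialog object]
  take object:  [object] + [object] + [object]
MRO: Widget Container Clickable Button Frame Scrollable Focusable Panel Label Dialog object
speak is defined in: Dialog, Panel. First along the MRO is Panel.

Panel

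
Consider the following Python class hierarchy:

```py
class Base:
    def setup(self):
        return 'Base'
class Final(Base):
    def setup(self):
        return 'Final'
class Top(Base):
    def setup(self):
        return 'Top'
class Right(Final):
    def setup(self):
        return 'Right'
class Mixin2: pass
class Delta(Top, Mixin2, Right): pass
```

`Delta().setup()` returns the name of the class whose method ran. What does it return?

Top

L[Delta] = Delta + merge(L[Top], L[Mixin2], L[Right], [Top Mixin2 Right])
  take Top:  [Top Base object] + [Mixin2 object] + [Right Final Base object] + [Top Mixin2 Right]
  take Mixin2:  [Base object] + [Mixin2 object] + [Right Final Base object] + [Mixin2 Right]
  take Right:  [Base object] + [object] + [Right Final Base object] + [Right]
  take Final:  [Base object] + [object] + [Final Base object]
  take Base:  [Base object] + [object] + [Base object]
  take object:  [object] + [object] + [object]
MRO: Delta Top Mixin2 Right Final Base object
setup is defined in: Base, Final, Right, Top. First along the MRO is Top.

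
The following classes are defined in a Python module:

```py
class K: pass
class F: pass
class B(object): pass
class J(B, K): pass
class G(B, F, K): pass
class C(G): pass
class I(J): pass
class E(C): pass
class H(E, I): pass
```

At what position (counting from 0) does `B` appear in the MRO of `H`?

6

L[H] = H + merge(L[E], L[I], [E I])
  take E:  [E C G B F K object] + [I J B K object] + [E I]
  take C:  [C G B F K object] + [I J B K object] + [I]
  take G:  [G B F K object] + [I J B K object] + [I]
  take I:  [B F K object] + [I J B K object] + [I]
  take J:  [B F K object] + [J B K object]
  take B:  [B F K object] + [B K object]
  take F:  [F K object] + [K object]
  take K:  [K object] + [K object]
  take object:  [object] + [object]
MRO: H E C G I J B F K object
B sits at index 6.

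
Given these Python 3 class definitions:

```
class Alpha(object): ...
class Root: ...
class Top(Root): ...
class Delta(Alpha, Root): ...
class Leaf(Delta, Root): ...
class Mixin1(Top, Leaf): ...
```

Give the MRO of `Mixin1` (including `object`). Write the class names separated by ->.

Mixin1 -> Top -> Leaf -> Delta -> Alpha -> Root -> object

L[Mixin1] = Mixin1 + merge(L[Top], L[Leaf], [Top Leaf])
  take Top:  [Top Root object] + [Leaf Delta Alpha Root object] + [Top Leaf]
  take Leaf:  [Root object] + [Leaf Delta Alpha Root object] + [Leaf]
  take Delta:  [Root object] + [Delta Alpha Root object]
  take Alpha:  [Root object] + [Alpha Root object]
  take Root:  [Root object] + [Root object]
  take object:  [object] + [object]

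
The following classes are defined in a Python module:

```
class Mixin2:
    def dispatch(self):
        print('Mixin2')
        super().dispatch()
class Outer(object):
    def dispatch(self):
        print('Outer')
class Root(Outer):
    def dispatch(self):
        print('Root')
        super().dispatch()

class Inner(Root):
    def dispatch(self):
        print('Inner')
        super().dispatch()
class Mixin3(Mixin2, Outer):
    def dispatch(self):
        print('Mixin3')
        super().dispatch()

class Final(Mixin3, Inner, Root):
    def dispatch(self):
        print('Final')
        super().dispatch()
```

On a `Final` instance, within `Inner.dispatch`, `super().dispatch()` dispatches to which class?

L[Final] = Final + merge(L[Mixin3], L[Inner], L[Root], [Mixin3 Inner Root])
  take Mixin3:  [Mixin3 Mixin2 Outer object] + [Inner Root Outer object] + [Root Outer object] + [Mixin3 Inner Root]
  take Mixin2:  [Mixin2 Outer object] + [Inner Root Outer object] + [Root Outer object] + [Inner Root]
  take Inner:  [Outer object] + [Inner Root Outer object] + [Root Outer object] + [Inner Root]
  take Root:  [Outer object] + [Root Outer object] + [Root Outer object] + [Root]
  take Outer:  [Outer object] + [Outer object] + [Outer object]
  take object:  [object] + [object] + [object]
MRO: Final Mixin3 Mixin2 Inner Root Outer object
super() in Inner.dispatch on a Final instance goes to the class after Inner in Final's MRO: Root.

Root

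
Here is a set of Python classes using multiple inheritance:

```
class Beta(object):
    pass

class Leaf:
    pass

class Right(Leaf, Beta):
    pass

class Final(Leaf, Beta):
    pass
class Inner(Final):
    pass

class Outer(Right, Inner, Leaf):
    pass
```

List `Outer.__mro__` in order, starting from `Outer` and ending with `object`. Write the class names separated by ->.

Outer -> Right -> Inner -> Final -> Leaf -> Beta -> object

L[Outer] = Outer + merge(L[Right], L[Inner], L[Leaf], [Right Inner Leaf])
  take Right:  [Right Leaf Beta object] + [Inner Final Leaf Beta object] + [Leaf object] + [Right Inner Leaf]
  take Inner:  [Leaf Beta object] + [Inner Final Leaf Beta object] + [Leaf object] + [Inner Leaf]
  take Final:  [Leaf Beta object] + [Final Leaf Beta object] + [Leaf object] + [Leaf]
  take Leaf:  [Leaf Beta object] + [Leaf Beta object] + [Leaf object] + [Leaf]
  take Beta:  [Beta object] + [Beta object] + [object]
  take object:  [object] + [object] + [object]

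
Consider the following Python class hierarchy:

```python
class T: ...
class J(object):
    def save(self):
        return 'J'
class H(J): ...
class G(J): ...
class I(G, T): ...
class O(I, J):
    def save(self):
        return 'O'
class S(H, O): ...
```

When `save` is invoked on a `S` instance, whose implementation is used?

L[S] = S + merge(L[H], L[O], [H O])
  take H:  [H J object] + [O I G J T object] + [H O]
  take O:  [J object] + [O I G J T object] + [O]
  take I:  [J object] + [I G J T object]
  take G:  [J object] + [G J T object]
  take J:  [J object] + [J T object]
  take T:  [object] + [T object]
  take object:  [object] + [object]
MRO: S H O I G J T object
save is defined in: J, O. First along the MRO is O.

O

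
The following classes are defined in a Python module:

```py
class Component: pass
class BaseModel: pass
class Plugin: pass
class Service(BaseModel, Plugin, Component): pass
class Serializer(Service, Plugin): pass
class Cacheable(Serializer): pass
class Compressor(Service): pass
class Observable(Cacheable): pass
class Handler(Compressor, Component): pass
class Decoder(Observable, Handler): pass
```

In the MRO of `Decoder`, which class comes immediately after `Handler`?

Compressor

L[Decoder] = Decoder + merge(L[Observable], L[Handler], [Observable Handler])
  take Observable:  [Observable Cacheable Serializer Service BaseModel Plugin Component object] + [Handler Compressor Service BaseModel Plugin Component object] + [Observable Handler]
  take Cacheable:  [Cacheable Serializer Service BaseModel Plugin Component object] + [Handler Compressor Service BaseModel Plugin Component object] + [Handler]
  take Serializer:  [Serializer Service BaseModel Plugin Component object] + [Handler Compressor Service BaseModel Plugin Component object] + [Handler]
  take Handler:  [Service BaseModel Plugin Component object] + [Handler Compressor Service BaseModel Plugin Component object] + [Handler]
  take Compressor:  [Service BaseModel Plugin Component object] + [Compressor Service BaseModel Plugin Component object]
  take Service:  [Service BaseModel Plugin Component object] + [Service BaseModel Plugin Component object]
  take BaseModel:  [BaseModel Plugin Component object] + [BaseModel Plugin Component object]
  take Plugin:  [Plugin Component object] + [Plugin Component object]
  take Component:  [Component object] + [Component object]
  take object:  [object] + [object]
MRO: Decoder Observable Cacheable Serializer Handler Compressor Service BaseModel Plugin Component object
Handler is at position 4; next is Compressor.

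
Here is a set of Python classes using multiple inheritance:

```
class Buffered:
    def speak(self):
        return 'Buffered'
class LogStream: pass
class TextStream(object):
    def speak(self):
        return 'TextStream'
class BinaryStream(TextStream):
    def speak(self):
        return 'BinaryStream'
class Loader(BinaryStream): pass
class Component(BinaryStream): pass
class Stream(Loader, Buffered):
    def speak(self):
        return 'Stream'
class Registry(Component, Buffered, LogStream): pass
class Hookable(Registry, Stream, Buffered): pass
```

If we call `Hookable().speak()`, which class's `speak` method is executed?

L[Hookable] = Hookable + merge(L[Registry], L[Stream], L[Buffered], [Registry Stream Buffered])
  take Registry:  [Registry Component BinaryStream TextStream Buffered LogStream object] + [Stream Loader BinaryStream TextStream Buffered object] + [Buffered object] + [Registry Stream Buffered]
  take Component:  [Component BinaryStream TextStream Buffered LogStream object] + [Stream Loader BinaryStream TextStream Buffered object] + [Buffered object] + [Stream Buffered]
  take Stream:  [BinaryStream TextStream Buffered LogStream object] + [Stream Loader BinaryStream TextStream Buffered object] + [Buffered object] + [Stream Buffered]
  take Loader:  [BinaryStream TextStream Buffered LogStream object] + [Loader BinaryStream TextStream Buffered object] + [Buffered object] + [Buffered]
  take BinaryStream:  [BinaryStream TextStream Buffered LogStream object] + [BinaryStream TextStream Buffered object] + [Buffered object] + [Buffered]
  take TextStream:  [TextStream Buffered LogStream object] + [TextStream Buffered object] + [Buffered object] + [Buffered]
  take Buffered:  [Buffered LogStream object] + [Buffered object] + [Buffered object] + [Buffered]
  take LogStream:  [LogStream object] + [object] + [object]
  take object:  [object] + [object] + [object]
MRO: Hookable Registry Component Stream Loader BinaryStream TextStream Buffered LogStream object
speak is defined in: BinaryStream, Buffered, Stream, TextStream. First along the MRO is Stream.

Stream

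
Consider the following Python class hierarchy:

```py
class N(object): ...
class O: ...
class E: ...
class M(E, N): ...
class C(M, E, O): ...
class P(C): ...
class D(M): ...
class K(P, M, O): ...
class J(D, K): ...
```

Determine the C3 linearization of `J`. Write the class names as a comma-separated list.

J, D, K, P, C, M, E, N, O, object

L[J] = J + merge(L[D], L[K], [D K])
  take D:  [D M E N object] + [K P C M E N O object] + [D K]
  take K:  [M E N object] + [K P C M E N O object] + [K]
  take P:  [M E N object] + [P C M E N O object]
  take C:  [M E N object] + [C M E N O object]
  take M:  [M E N object] + [M E N O object]
  take E:  [E N object] + [E N O object]
  take N:  [N object] + [N O object]
  take O:  [object] + [O object]
  take object:  [object] + [object]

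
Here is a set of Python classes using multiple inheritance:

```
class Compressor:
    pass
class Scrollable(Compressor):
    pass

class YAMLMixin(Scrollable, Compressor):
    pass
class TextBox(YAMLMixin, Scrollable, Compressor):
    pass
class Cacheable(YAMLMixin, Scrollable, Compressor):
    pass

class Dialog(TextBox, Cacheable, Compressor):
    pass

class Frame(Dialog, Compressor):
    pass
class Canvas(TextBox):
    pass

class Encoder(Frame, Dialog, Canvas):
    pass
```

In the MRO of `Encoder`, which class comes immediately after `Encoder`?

Frame

L[Encoder] = Encoder + merge(L[Frame], L[Dialog], L[Canvas], [Frame Dialog Canvas])
  take Frame:  [Frame Dialog TextBox Cacheable YAMLMixin Scrollable Compressor object] + [Dialog TextBox Cacheable YAMLMixin Scrollable Compressor object] + [Canvas TextBox YAMLMixin Scrollable Compressor object] + [Frame Dialog Canvas]
  take Dialog:  [Dialog TextBox Cacheable YAMLMixin Scrollable Compressor object] + [Dialog TextBox Cacheable YAMLMixin Scrollable Compressor object] + [Canvas TextBox YAMLMixin Scrollable Compressor object] + [Dialog Canvas]
  take Canvas:  [TextBox Cacheable YAMLMixin Scrollable Compressor object] + [TextBox Cacheable YAMLMixin Scrollable Compressor object] + [Canvas TextBox YAMLMixin Scrollable Compressor object] + [Canvas]
  take TextBox:  [TextBox Cacheable YAMLMixin Scrollable Compressor object] + [TextBox Cacheable YAMLMixin Scrollable Compressor object] + [TextBox YAMLMixin Scrollable Compressor object]
  take Cacheable:  [Cacheable YAMLMixin Scrollable Compressor object] + [Cacheable YAMLMixin Scrollable Compressor object] + [YAMLMixin Scrollable Compressor object]
  take YAMLMixin:  [YAMLMixin Scrollable Compressor object] + [YAMLMixin Scrollable Compressor object] + [YAMLMixin Scrollable Compressor object]
  take Scrollable:  [Scrollable Compressor object] + [Scrollable Compressor object] + [Scrollable Compressor object]
  take Compressor:  [Compressor object] + [Compressor object] + [Compressor object]
  take object:  [object] + [object] + [object]
MRO: Encoder Frame Dialog Canvas TextBox Cacheable YAMLMixin Scrollable Compressor object
Encoder is at position 0; next is Frame.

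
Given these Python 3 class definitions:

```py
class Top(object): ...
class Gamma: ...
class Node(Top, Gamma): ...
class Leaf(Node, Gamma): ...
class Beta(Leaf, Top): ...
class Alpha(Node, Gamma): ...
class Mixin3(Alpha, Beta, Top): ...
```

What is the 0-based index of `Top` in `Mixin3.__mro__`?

5

L[Mixin3] = Mixin3 + merge(L[Alpha], L[Beta], L[Top], [Alpha Beta Top])
  take Alpha:  [Alpha Node Top Gamma object] + [Beta Leaf Node Top Gamma object] + [Top object] + [Alpha Beta Top]
  take Beta:  [Node Top Gamma object] + [Beta Leaf Node Top Gamma object] + [Top object] + [Beta Top]
  take Leaf:  [Node Top Gamma object] + [Leaf Node Top Gamma object] + [Top object] + [Top]
  take Node:  [Node Top Gamma object] + [Node Top Gamma object] + [Top object] + [Top]
  take Top:  [Top Gamma object] + [Top Gamma object] + [Top object] + [Top]
  take Gamma:  [Gamma object] + [Gamma object] + [object]
  take object:  [object] + [object] + [object]
MRO: Mixin3 Alpha Beta Leaf Node Top Gamma object
Top sits at index 5.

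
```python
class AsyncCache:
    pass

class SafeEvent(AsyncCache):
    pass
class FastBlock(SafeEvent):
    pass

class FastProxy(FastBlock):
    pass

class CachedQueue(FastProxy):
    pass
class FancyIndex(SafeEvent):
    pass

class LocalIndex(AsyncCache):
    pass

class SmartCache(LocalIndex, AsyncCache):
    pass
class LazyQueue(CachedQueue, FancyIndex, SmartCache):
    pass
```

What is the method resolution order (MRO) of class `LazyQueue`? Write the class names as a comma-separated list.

LazyQueue, CachedQueue, FastProxy, FastBlock, FancyIndex, SafeEvent, SmartCache, LocalIndex, AsyncCache, object

L[LazyQueue] = LazyQueue + merge(L[CachedQueue], L[FancyIndex], L[SmartCache], [CachedQueue FancyIndex SmartCache])
  take CachedQueue:  [CachedQueue FastProxy FastBlock SafeEvent AsyncCache object] + [FancyIndex SafeEvent AsyncCache object] + [SmartCache LocalIndex AsyncCache object] + [CachedQueue FancyIndex SmartCache]
  take FastProxy:  [FastProxy FastBlock SafeEvent AsyncCache object] + [FancyIndex SafeEvent AsyncCache object] + [SmartCache LocalIndex AsyncCache object] + [FancyIndex SmartCache]
  take FastBlock:  [FastBlock SafeEvent AsyncCache object] + [FancyIndex SafeEvent AsyncCache object] + [SmartCache LocalIndex AsyncCache object] + [FancyIndex SmartCache]
  take FancyIndex:  [SafeEvent AsyncCache object] + [FancyIndex SafeEvent AsyncCache object] + [SmartCache LocalIndex AsyncCache object] + [FancyIndex SmartCache]
  take SafeEvent:  [SafeEvent AsyncCache object] + [SafeEvent AsyncCache object] + [SmartCache LocalIndex AsyncCache object] + [SmartCache]
  take SmartCache:  [AsyncCache object] + [AsyncCache object] + [SmartCache LocalIndex AsyncCache object] + [SmartCache]
  take LocalIndex:  [AsyncCache object] + [AsyncCache object] + [LocalIndex AsyncCache object]
  take AsyncCache:  [AsyncCache object] + [AsyncCache object] + [AsyncCache object]
  take object:  [object] + [object] + [object]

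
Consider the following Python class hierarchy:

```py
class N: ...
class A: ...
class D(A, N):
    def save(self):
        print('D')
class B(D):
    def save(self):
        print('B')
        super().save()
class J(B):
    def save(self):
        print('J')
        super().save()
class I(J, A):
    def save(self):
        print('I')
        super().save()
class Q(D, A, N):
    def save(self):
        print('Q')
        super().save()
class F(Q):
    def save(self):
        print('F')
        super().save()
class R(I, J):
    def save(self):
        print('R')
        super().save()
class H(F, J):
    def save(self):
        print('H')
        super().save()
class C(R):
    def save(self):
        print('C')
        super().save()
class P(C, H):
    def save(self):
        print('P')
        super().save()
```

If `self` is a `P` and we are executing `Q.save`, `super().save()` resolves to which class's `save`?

L[P] = P + merge(L[C], L[H], [C H])
  take C:  [C R I J B D A N object] + [H F Q J B D A N object] + [C H]
  take R:  [R I J B D A N object] + [H F Q J B D A N object] + [H]
  take I:  [I J B D A N object] + [H F Q J B D A N object] + [H]
  take H:  [J B D A N object] + [H F Q J B D A N object] + [H]
  take F:  [J B D A N object] + [F Q J B D A N object]
  take Q:  [J B D A N object] + [Q J B D A N object]
  take J:  [J B D A N object] + [J B D A N object]
  take B:  [B D A N object] + [B D A N object]
  take D:  [D A N object] + [D A N object]
  take A:  [A N object] + [A N object]
  take N:  [N object] + [N object]
  take object:  [object] + [object]
MRO: P C R I H F Q J B D A N object
super() in Q.save on a P instance goes to the class after Q in P's MRO: J.

J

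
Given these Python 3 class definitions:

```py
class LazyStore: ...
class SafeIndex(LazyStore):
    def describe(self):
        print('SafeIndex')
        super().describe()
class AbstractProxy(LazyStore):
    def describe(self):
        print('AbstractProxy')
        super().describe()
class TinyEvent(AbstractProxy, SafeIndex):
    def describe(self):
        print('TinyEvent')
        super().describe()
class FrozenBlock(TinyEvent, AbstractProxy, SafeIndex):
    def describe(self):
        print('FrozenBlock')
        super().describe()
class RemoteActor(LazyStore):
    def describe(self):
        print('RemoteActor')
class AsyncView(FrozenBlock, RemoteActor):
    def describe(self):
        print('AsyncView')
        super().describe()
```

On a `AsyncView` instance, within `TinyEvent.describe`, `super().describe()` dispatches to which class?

AbstractProxy

L[AsyncView] = AsyncView + merge(L[FrozenBlock], L[RemoteActor], [FrozenBlock RemoteActor])
  take FrozenBlock:  [FrozenBlock TinyEvent AbstractProxy SafeIndex LazyStore object] + [RemoteActor LazyStore object] + [FrozenBlock RemoteActor]
  take TinyEvent:  [TinyEvent AbstractProxy SafeIndex LazyStore object] + [RemoteActor LazyStore object] + [RemoteActor]
  take AbstractProxy:  [AbstractProxy SafeIndex LazyStore object] + [RemoteActor LazyStore object] + [RemoteActor]
  take SafeIndex:  [SafeIndex LazyStore object] + [RemoteActor LazyStore object] + [RemoteActor]
  take RemoteActor:  [LazyStore object] + [RemoteActor LazyStore object] + [RemoteActor]
  take LazyStore:  [LazyStore object] + [LazyStore object]
  take object:  [object] + [object]
MRO: AsyncView FrozenBlock TinyEvent AbstractProxy SafeIndex RemoteActor LazyStore object
super() in TinyEvent.describe on a AsyncView instance goes to the class after TinyEvent in AsyncView's MRO: AbstractProxy.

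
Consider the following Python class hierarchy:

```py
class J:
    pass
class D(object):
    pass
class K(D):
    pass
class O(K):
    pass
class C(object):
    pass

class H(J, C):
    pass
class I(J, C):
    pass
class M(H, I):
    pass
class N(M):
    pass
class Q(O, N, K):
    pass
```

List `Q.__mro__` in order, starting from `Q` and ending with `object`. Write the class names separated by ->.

Q -> O -> N -> K -> D -> M -> H -> I -> J -> C -> object

L[Q] = Q + merge(L[O], L[N], L[K], [O N K])
  take O:  [O K D object] + [N M H I J C object] + [K D object] + [O N K]
  take N:  [K D object] + [N M H I J C object] + [K D object] + [N K]
  take K:  [K D object] + [M H I J C object] + [K D object] + [K]
  take D:  [D object] + [M H I J C object] + [D object]
  take M:  [object] + [M H I J C object] + [object]
  take H:  [object] + [H I J C object] + [object]
  take I:  [object] + [I J C object] + [object]
  take J:  [object] + [J C object] + [object]
  take C:  [object] + [C object] + [object]
  take object:  [object] + [object] + [object]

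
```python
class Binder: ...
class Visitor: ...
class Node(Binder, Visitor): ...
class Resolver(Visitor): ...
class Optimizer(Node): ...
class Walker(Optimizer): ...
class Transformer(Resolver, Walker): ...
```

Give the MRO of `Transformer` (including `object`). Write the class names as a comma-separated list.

Transformer, Resolver, Walker, Optimizer, Node, Binder, Visitor, object

L[Transformer] = Transformer + merge(L[Resolver], L[Walker], [Resolver Walker])
  take Resolver:  [Resolver Visitor object] + [Walker Optimizer Node Binder Visitor object] + [Resolver Walker]
  take Walker:  [Visitor object] + [Walker Optimizer Node Binder Visitor object] + [Walker]
  take Optimizer:  [Visitor object] + [Optimizer Node Binder Visitor object]
  take Node:  [Visitor object] + [Node Binder Visitor object]
  take Binder:  [Visitor object] + [Binder Visitor object]
  take Visitor:  [Visitor object] + [Visitor object]
  take object:  [object] + [object]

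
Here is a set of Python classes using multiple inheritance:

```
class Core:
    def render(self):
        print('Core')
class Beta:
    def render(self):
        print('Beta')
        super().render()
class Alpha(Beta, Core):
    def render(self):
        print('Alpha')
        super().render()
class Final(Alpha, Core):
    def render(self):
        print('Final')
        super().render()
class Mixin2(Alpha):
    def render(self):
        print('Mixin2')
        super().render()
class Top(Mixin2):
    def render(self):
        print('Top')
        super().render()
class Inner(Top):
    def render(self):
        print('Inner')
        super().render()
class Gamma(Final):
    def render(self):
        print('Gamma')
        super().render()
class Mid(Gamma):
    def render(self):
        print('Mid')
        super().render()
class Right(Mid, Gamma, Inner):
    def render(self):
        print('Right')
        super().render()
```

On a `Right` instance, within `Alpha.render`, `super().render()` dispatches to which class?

L[Right] = Right + merge(L[Mid], L[Gamma], L[Inner], [Mid Gamma Inner])
  take Mid:  [Mid Gamma Final Alpha Beta Core object] + [Gamma Final Alpha Beta Core object] + [Inner Top Mixin2 Alpha Beta Core object] + [Mid Gamma Inner]
  take Gamma:  [Gamma Final Alpha Beta Core object] + [Gamma Final Alpha Beta Core object] + [Inner Top Mixin2 Alpha Beta Core object] + [Gamma Inner]
  take Final:  [Final Alpha Beta Core object] + [Final Alpha Beta Core object] + [Inner Top Mixin2 Alpha Beta Core object] + [Inner]
  take Inner:  [Alpha Beta Core object] + [Alpha Beta Core object] + [Inner Top Mixin2 Alpha Beta Core object] + [Inner]
  take Top:  [Alpha Beta Core object] + [Alpha Beta Core object] + [Top Mixin2 Alpha Beta Core object]
  take Mixin2:  [Alpha Beta Core object] + [Alpha Beta Core object] + [Mixin2 Alpha Beta Core object]
  take Alpha:  [Alpha Beta Core object] + [Alpha Beta Core object] + [Alpha Beta Core object]
  take Beta:  [Beta Core object] + [Beta Core object] + [Beta Core object]
  take Core:  [Core object] + [Core object] + [Core object]
  take object:  [object] + [object] + [object]
MRO: Right Mid Gamma Final Inner Top Mixin2 Alpha Beta Core object
super() in Alpha.render on a Right instance goes to the class after Alpha in Right's MRO: Beta.

Beta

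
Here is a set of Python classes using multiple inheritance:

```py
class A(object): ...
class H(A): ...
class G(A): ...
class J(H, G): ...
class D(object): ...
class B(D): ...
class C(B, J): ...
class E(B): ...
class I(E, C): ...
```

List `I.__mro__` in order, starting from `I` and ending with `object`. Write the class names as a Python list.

L[I] = I + merge(L[E], L[C], [E C])
  take E:  [E B D object] + [C B D J H G A object] + [E C]
  take C:  [B D object] + [C B D J H G A object] + [C]
  take B:  [B D object] + [B D J H G A object]
  take D:  [D object] + [D J H G A object]
  take J:  [object] + [J H G A object]
  take H:  [object] + [H G A object]
  take G:  [object] + [G A object]
  take A:  [object] + [A object]
  take object:  [object] + [object]

[I, E, C, B, D, J, H, G, A, object]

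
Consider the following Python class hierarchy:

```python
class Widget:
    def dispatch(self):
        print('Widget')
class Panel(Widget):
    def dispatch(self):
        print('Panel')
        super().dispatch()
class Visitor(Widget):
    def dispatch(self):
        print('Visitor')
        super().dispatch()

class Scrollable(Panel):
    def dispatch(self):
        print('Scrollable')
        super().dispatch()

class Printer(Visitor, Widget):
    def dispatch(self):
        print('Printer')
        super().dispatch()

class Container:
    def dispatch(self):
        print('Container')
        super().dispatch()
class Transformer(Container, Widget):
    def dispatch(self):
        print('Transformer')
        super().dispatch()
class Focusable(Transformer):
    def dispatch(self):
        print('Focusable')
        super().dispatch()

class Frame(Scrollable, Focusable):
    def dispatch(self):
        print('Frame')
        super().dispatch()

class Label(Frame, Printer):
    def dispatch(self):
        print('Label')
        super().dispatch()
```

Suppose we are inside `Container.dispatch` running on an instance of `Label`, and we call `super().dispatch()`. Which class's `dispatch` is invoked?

Printer

L[Label] = Label + merge(L[Frame], L[Printer], [Frame Printer])
  take Frame:  [Frame Scrollable Panel Focusable Transformer Container Widget object] + [Printer Visitor Widget object] + [Frame Printer]
  take Scrollable:  [Scrollable Panel Focusable Transformer Container Widget object] + [Printer Visitor Widget object] + [Printer]
  take Panel:  [Panel Focusable Transformer Container Widget object] + [Printer Visitor Widget object] + [Printer]
  take Focusable:  [Focusable Transformer Container Widget object] + [Printer Visitor Widget object] + [Printer]
  take Transformer:  [Transformer Container Widget object] + [Printer Visitor Widget object] + [Printer]
  take Container:  [Container Widget object] + [Printer Visitor Widget object] + [Printer]
  take Printer:  [Widget object] + [Printer Visitor Widget object] + [Printer]
  take Visitor:  [Widget object] + [Visitor Widget object]
  take Widget:  [Widget object] + [Widget object]
  take object:  [object] + [object]
MRO: Label Frame Scrollable Panel Focusable Transformer Container Printer Visitor Widget object
super() in Container.dispatch on a Label instance goes to the class after Container in Label's MRO: Printer.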